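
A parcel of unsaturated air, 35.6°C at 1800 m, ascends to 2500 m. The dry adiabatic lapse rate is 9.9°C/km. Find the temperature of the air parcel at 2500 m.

From 1800 m to 2500 m (dry adiabatic): cools by 9.9 × 0.7 = 6.93°C, giving 28.67°C.

28.67°C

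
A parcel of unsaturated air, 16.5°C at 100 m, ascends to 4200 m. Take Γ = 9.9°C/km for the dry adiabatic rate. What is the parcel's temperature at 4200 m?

-24.09°C

From 100 m to 4200 m (dry adiabatic): cools by 9.9 × 4.1 = 40.59°C, giving -24.09°C.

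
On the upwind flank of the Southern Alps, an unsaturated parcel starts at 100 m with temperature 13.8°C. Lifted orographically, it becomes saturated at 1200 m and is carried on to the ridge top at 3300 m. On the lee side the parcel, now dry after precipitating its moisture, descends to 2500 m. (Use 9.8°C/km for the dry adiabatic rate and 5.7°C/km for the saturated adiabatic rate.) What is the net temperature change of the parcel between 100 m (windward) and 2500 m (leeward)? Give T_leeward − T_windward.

-14.91°C

100–1200 m, dry: Δz = 1.1 km ⇒ ΔT = -10.78°C; T = 3.02°C
1200–3300 m, saturated: Δz = 2.1 km ⇒ ΔT = -11.97°C; T = -8.95°C
3300–2500 m, dry descent: Δz = 0.8 km ⇒ ΔT = +7.84°C; T = -1.11°C
Net change vs windward start: -1.11 − 13.8 = -14.91°C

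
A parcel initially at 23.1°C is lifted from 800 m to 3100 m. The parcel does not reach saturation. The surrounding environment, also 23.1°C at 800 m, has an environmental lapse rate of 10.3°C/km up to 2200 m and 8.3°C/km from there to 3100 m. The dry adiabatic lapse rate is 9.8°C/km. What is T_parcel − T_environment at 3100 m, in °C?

Parcel:
  800 → 3100 m (dry, 9.8°C/km): ΔT = -9.8 × 2.3 = -22.54°C → T = 0.56°C
Environment:
  800 → 2200 m (environment, lower layer, 10.3°C/km): ΔT = -10.3 × 1.4 = -14.42°C → T = 8.68°C
  2200 → 3100 m (environment, upper layer, 8.3°C/km): ΔT = -8.3 × 0.9 = -7.47°C → T = 1.21°C
T_parcel − T_env = 0.56 − 1.21 = -0.65°C

-0.65°C (parcel cooler than environment)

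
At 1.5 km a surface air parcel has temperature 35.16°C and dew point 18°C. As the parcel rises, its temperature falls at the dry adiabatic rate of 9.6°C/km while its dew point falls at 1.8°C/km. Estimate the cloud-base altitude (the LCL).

T and T_d converge at 9.6 − 1.8 = 7.8°C per km
Height above start = (35.16 − 18) / 7.8 = 2.2 km
LCL altitude = 1500 m + 2200 m = 3700 m

3.7 km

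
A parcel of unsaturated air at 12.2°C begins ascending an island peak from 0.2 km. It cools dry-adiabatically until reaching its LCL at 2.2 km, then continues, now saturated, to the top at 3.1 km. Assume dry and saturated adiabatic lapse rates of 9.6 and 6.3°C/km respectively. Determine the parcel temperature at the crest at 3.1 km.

200–2200 m, dry: Δz = 2 km ⇒ ΔT = -19.2°C; T = -7°C
2200–3100 m, saturated: Δz = 0.9 km ⇒ ΔT = -5.67°C; T = -12.67°C

-12.67°C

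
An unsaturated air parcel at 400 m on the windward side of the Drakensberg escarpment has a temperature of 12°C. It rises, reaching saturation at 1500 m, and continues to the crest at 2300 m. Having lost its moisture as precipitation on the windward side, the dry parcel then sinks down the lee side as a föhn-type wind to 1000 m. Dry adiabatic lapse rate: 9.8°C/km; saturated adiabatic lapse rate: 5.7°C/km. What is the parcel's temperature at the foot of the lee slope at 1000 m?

From 400 m to 1500 m (dry): cools by 9.8 × 1.1 = 10.78°C, giving 1.22°C.
From 1500 m to 2300 m (saturated): cools by 5.7 × 0.8 = 4.56°C, giving -3.34°C.
From 2300 m to 1000 m (dry descent): warms by 9.8 × 1.3 = 12.74°C, giving 9.4°C.

9.4°C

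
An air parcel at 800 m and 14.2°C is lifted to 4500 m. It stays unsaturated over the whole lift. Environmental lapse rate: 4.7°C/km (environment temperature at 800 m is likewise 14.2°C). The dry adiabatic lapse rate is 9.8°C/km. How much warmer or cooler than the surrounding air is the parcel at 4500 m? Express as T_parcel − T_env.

-18.87°C (parcel cooler than environment)

Parcel:
  Dry to 4500 m: -9.8 × 3.7 km = -36.26°C, so T = -22.06°C.
Environment:
  Environment to 4500 m: -4.7 × 3.7 km = -17.39°C, so T = -3.19°C.
T_parcel − T_env = -22.06 − (-3.19) = -18.87°C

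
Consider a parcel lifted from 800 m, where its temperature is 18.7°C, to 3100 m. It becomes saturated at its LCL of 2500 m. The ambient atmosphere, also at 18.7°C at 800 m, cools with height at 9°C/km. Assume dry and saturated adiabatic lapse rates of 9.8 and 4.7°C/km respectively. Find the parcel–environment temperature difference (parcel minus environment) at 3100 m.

+1.22°C (parcel warmer than environment)

Parcel:
  800–2500 m, dry: Δz = 1.7 km ⇒ ΔT = -16.66°C; T = 2.04°C
  2500–3100 m, saturated: Δz = 0.6 km ⇒ ΔT = -2.82°C; T = -0.78°C
Environment:
  800–3100 m, environment: Δz = 2.3 km ⇒ ΔT = -20.7°C; T = -2°C
T_parcel − T_env = -0.78 − (-2) = +1.22°C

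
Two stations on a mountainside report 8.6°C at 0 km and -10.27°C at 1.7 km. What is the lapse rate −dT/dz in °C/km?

Γ = −ΔT/Δz = (8.6 − (-10.27)) / (1700 − 0) m
  = 18.87°C / 1.7 km = 11.1°C/km

11.1°C/km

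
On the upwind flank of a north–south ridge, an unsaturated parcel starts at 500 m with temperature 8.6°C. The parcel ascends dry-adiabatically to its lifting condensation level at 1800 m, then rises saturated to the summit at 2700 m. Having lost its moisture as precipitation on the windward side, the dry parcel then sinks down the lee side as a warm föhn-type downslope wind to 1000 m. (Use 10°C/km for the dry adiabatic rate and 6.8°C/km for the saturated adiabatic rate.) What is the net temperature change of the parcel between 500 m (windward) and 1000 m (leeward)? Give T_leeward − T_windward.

-2.12°C

500 → 1800 m (dry, 10°C/km): ΔT = -10 × 1.3 = -13°C → T = -4.4°C
1800 → 2700 m (saturated, 6.8°C/km): ΔT = -6.8 × 0.9 = -6.12°C → T = -10.52°C
2700 → 1000 m (dry descent, 10°C/km): ΔT = +10 × 1.7 = +17°C → T = 6.48°C
Net change vs windward start: 6.48 − 8.6 = -2.12°C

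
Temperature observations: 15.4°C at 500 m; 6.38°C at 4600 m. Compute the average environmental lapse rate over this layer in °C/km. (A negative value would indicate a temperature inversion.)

2.2°C/km

Γ = −ΔT/Δz = (15.4 − 6.38) / (4600 − 500) m
  = 9.02°C / 4.1 km = 2.2°C/km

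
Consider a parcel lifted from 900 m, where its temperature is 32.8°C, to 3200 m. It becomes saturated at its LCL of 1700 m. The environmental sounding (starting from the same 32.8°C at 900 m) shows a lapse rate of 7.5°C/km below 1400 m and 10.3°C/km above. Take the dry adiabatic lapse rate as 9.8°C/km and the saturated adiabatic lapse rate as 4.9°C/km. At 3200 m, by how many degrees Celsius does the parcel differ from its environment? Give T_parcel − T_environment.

+7.1°C (parcel warmer than environment)

Parcel:
  Dry to 1700 m: -9.8 × 0.8 km = -7.84°C, so T = 24.96°C.
  Saturated to 3200 m: -4.9 × 1.5 km = -7.35°C, so T = 17.61°C.
Environment:
  Environment, lower layer to 1400 m: -7.5 × 0.5 km = -3.75°C, so T = 29.05°C.
  Environment, upper layer to 3200 m: -10.3 × 1.8 km = -18.54°C, so T = 10.51°C.
T_parcel − T_env = 17.61 − 10.51 = +7.1°C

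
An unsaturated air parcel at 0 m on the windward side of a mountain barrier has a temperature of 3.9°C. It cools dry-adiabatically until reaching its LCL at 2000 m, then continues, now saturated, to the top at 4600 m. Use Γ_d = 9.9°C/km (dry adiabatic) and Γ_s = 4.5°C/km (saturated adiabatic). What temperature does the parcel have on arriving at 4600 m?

0–2000 m, dry: Δz = 2 km ⇒ ΔT = -19.8°C; T = -15.9°C
2000–4600 m, saturated: Δz = 2.6 km ⇒ ΔT = -11.7°C; T = -27.6°C

-27.6°C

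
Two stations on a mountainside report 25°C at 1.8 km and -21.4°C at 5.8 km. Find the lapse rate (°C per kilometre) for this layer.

Γ = −ΔT/Δz = (25 − (-21.4)) / (5800 − 1800) m
  = 46.4°C / 4 km = 11.6°C/km

11.6°C/km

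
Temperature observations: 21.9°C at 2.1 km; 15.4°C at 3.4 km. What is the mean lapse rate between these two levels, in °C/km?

Γ = −ΔT/Δz = (21.9 − 15.4) / (3400 − 2100) m
  = 6.5°C / 1.3 km = 5°C/km

5°C/km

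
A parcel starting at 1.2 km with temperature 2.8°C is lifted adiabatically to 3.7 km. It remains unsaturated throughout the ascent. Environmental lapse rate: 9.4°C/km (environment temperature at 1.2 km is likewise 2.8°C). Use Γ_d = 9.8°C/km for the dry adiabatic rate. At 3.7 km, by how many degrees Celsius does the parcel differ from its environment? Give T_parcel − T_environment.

-1°C (parcel cooler than environment)

Parcel:
  1200 → 3700 m (dry, 9.8°C/km): ΔT = -9.8 × 2.5 = -24.5°C → T = -21.7°C
Environment:
  1200 → 3700 m (environment, 9.4°C/km): ΔT = -9.4 × 2.5 = -23.5°C → T = -20.7°C
T_parcel − T_env = -21.7 − (-20.7) = -1°C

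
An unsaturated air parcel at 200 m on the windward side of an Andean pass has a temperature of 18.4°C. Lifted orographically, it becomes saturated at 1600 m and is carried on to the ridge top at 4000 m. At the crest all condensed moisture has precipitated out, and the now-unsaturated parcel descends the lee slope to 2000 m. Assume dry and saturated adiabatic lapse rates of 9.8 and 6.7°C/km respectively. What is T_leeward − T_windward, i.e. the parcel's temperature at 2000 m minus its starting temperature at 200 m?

-10.2°C

200–1600 m, dry: Δz = 1.4 km ⇒ ΔT = -13.72°C; T = 4.68°C
1600–4000 m, saturated: Δz = 2.4 km ⇒ ΔT = -16.08°C; T = -11.4°C
4000–2000 m, dry descent: Δz = 2 km ⇒ ΔT = +19.6°C; T = 8.2°C
Net change vs windward start: 8.2 − 18.4 = -10.2°C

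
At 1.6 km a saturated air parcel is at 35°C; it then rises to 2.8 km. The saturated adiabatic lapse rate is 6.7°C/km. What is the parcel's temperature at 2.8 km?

From 1600 m to 2800 m (saturated adiabatic): cools by 6.7 × 1.2 = 8.04°C, giving 26.96°C.

26.96°C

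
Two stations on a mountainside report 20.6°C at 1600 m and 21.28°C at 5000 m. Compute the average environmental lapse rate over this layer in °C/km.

-0.2°C/km

Γ = −ΔT/Δz = (20.6 − 21.28) / (5000 − 1600) m
  = -0.68°C / 3.4 km = -0.2°C/km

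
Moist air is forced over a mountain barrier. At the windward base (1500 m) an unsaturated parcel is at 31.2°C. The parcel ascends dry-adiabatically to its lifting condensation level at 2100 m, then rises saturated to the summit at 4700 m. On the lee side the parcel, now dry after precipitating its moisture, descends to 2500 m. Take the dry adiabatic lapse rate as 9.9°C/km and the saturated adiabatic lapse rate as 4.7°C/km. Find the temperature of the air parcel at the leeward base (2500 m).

34.82°C

Dry to 2100 m: -9.9 × 0.6 km = -5.94°C, so T = 25.26°C.
Saturated to 4700 m: -4.7 × 2.6 km = -12.22°C, so T = 13.04°C.
Dry descent to 2500 m: +9.9 × 2.2 km = +21.78°C, so T = 34.82°C.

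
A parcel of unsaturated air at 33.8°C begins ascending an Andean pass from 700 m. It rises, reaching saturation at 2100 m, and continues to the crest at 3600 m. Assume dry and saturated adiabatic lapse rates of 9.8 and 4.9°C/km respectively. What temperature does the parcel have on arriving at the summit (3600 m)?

12.73°C

700 → 2100 m (dry, 9.8°C/km): ΔT = -9.8 × 1.4 = -13.72°C → T = 20.08°C
2100 → 3600 m (saturated, 4.9°C/km): ΔT = -4.9 × 1.5 = -7.35°C → T = 12.73°C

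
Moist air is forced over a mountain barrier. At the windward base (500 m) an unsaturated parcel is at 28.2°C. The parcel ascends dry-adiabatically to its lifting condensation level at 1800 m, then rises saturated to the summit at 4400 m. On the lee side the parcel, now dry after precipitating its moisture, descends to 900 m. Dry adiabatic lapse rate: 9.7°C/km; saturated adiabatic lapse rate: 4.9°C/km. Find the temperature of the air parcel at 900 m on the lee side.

From 500 m to 1800 m (dry): cools by 9.7 × 1.3 = 12.61°C, giving 15.59°C.
From 1800 m to 4400 m (saturated): cools by 4.9 × 2.6 = 12.74°C, giving 2.85°C.
From 4400 m to 900 m (dry descent): warms by 9.7 × 3.5 = 33.95°C, giving 36.8°C.

36.8°C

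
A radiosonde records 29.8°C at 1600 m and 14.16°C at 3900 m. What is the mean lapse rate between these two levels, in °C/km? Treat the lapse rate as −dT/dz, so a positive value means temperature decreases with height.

Γ = −ΔT/Δz = (29.8 − 14.16) / (3900 − 1600) m
  = 15.64°C / 2.3 km = 6.8°C/km

6.8°C/km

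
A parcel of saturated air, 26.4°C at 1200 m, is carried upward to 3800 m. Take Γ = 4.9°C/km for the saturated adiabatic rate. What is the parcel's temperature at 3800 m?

From 1200 m to 3800 m (saturated adiabatic): cools by 4.9 × 2.6 = 12.74°C, giving 13.66°C.

13.66°C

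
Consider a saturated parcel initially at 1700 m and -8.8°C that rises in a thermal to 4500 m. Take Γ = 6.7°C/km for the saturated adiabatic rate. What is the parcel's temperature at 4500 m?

-27.56°C

1700 → 4500 m (saturated adiabatic, 6.7°C/km): ΔT = -6.7 × 2.8 = -18.76°C → T = -27.56°C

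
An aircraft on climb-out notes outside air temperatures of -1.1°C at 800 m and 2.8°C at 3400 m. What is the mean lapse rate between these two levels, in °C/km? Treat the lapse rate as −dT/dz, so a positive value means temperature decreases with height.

-1.5°C/km

Γ = −ΔT/Δz = (-1.1 − 2.8) / (3400 − 800) m
  = -3.9°C / 2.6 km = -1.5°C/km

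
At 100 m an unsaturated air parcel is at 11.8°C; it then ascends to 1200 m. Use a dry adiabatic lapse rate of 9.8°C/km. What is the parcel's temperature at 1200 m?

From 100 m to 1200 m (dry adiabatic): cools by 9.8 × 1.1 = 10.78°C, giving 1.02°C.

1.02°C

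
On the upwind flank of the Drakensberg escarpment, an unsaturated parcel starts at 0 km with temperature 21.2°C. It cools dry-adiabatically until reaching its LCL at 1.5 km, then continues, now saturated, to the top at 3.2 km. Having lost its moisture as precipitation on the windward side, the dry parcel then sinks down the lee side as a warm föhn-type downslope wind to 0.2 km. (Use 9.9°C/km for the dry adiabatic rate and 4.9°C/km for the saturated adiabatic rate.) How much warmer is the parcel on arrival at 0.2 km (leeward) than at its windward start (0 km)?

+6.52°C

0–1500 m, dry: Δz = 1.5 km ⇒ ΔT = -14.85°C; T = 6.35°C
1500–3200 m, saturated: Δz = 1.7 km ⇒ ΔT = -8.33°C; T = -1.98°C
3200–200 m, dry descent: Δz = 3 km ⇒ ΔT = +29.7°C; T = 27.72°C
Net change vs windward start: 27.72 − 21.2 = +6.52°C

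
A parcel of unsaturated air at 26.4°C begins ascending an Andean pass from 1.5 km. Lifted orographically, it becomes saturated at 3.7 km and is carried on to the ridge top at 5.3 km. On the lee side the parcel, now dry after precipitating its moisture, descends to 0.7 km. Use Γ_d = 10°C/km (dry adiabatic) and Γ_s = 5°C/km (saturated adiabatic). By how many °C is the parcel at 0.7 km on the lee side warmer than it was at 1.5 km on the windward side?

+16°C

Dry to 3700 m: -10 × 2.2 km = -22°C, so T = 4.4°C.
Saturated to 5300 m: -5 × 1.6 km = -8°C, so T = -3.6°C.
Dry descent to 700 m: +10 × 4.6 km = +46°C, so T = 42.4°C.
Net change vs windward start: 42.4 − 26.4 = +16°C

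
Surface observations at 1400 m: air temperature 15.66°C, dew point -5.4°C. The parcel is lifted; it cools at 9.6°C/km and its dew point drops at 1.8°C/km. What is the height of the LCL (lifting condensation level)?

4100 m

T and T_d converge at 9.6 − 1.8 = 7.8°C per km
Height above start = (15.66 − (-5.4)) / 7.8 = 2.7 km
LCL altitude = 1400 m + 2700 m = 4100 m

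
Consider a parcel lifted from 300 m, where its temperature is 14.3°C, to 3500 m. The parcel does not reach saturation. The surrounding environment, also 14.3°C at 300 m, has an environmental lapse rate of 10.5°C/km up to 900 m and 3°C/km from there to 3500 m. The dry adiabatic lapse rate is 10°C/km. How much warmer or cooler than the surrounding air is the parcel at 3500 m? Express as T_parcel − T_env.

-17.9°C (parcel cooler than environment)

Parcel:
  From 300 m to 3500 m (dry): cools by 10 × 3.2 = 32°C, giving -17.7°C.
Environment:
  From 300 m to 900 m (environment, lower layer): cools by 10.5 × 0.6 = 6.3°C, giving 8°C.
  From 900 m to 3500 m (environment, upper layer): cools by 3 × 2.6 = 7.8°C, giving 0.2°C.
T_parcel − T_env = -17.7 − 0.2 = -17.9°C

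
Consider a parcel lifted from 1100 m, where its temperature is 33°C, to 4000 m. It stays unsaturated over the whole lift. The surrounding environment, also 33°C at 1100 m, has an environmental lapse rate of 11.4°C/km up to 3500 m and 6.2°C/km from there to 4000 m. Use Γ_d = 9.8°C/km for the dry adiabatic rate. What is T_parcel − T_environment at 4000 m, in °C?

+2.04°C (parcel warmer than environment)

Parcel:
  1100–4000 m, dry: Δz = 2.9 km ⇒ ΔT = -28.42°C; T = 4.58°C
Environment:
  1100–3500 m, environment, lower layer: Δz = 2.4 km ⇒ ΔT = -27.36°C; T = 5.64°C
  3500–4000 m, environment, upper layer: Δz = 0.5 km ⇒ ΔT = -3.1°C; T = 2.54°C
T_parcel − T_env = 4.58 − 2.54 = +2.04°C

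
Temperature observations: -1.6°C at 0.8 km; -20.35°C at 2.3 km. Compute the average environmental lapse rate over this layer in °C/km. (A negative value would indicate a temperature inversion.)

12.5°C/km

Γ = −ΔT/Δz = (-1.6 − (-20.35)) / (2300 − 800) m
  = 18.75°C / 1.5 km = 12.5°C/km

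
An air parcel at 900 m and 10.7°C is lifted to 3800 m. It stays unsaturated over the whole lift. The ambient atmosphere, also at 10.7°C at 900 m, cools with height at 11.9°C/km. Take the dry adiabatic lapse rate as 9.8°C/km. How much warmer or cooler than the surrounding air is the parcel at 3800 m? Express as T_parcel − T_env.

+6.09°C (parcel warmer than environment)

Parcel:
  Dry to 3800 m: -9.8 × 2.9 km = -28.42°C, so T = -17.72°C.
Environment:
  Environment to 3800 m: -11.9 × 2.9 km = -34.51°C, so T = -23.81°C.
T_parcel − T_env = -17.72 − (-23.81) = +6.09°C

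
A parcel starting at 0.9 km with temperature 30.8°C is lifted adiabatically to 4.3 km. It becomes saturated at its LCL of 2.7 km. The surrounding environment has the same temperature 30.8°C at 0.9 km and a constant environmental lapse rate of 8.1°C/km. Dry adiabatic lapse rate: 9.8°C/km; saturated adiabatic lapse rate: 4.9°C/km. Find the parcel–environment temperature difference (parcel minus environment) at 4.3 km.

Parcel:
  900 → 2700 m (dry, 9.8°C/km): ΔT = -9.8 × 1.8 = -17.64°C → T = 13.16°C
  2700 → 4300 m (saturated, 4.9°C/km): ΔT = -4.9 × 1.6 = -7.84°C → T = 5.32°C
Environment:
  900 → 4300 m (environment, 8.1°C/km): ΔT = -8.1 × 3.4 = -27.54°C → T = 3.26°C
T_parcel − T_env = 5.32 − 3.26 = +2.06°C

+2.06°C (parcel warmer than environment)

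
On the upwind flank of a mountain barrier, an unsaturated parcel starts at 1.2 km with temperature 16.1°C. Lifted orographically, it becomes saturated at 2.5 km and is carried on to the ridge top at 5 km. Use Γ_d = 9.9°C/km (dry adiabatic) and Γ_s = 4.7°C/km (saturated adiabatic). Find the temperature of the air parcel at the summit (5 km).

-8.52°C

1200–2500 m, dry: Δz = 1.3 km ⇒ ΔT = -12.87°C; T = 3.23°C
2500–5000 m, saturated: Δz = 2.5 km ⇒ ΔT = -11.75°C; T = -8.52°C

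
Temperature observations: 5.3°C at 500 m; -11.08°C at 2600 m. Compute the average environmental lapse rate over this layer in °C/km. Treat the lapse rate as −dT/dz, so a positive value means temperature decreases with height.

7.8°C/km

Γ = −ΔT/Δz = (5.3 − (-11.08)) / (2600 − 500) m
  = 16.38°C / 2.1 km = 7.8°C/km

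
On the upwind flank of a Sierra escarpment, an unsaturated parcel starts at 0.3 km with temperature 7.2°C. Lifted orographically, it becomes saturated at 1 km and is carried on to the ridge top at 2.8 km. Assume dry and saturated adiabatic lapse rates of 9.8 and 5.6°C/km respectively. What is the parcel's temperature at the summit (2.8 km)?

300–1000 m, dry: Δz = 0.7 km ⇒ ΔT = -6.86°C; T = 0.34°C
1000–2800 m, saturated: Δz = 1.8 km ⇒ ΔT = -10.08°C; T = -9.74°C

-9.74°C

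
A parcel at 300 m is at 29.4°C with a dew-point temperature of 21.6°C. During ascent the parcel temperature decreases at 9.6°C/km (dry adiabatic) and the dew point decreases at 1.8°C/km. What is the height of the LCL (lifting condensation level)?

1300 m

T and T_d converge at 9.6 − 1.8 = 7.8°C per km
Height above start = (29.4 − 21.6) / 7.8 = 1 km
LCL altitude = 300 m + 1000 m = 1300 m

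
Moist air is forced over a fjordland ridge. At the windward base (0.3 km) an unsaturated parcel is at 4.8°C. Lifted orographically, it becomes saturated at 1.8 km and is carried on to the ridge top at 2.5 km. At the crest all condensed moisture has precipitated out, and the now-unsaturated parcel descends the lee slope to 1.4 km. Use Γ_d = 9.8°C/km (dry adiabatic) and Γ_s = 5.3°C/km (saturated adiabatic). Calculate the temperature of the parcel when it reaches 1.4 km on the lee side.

-2.83°C

Dry to 1800 m: -9.8 × 1.5 km = -14.7°C, so T = -9.9°C.
Saturated to 2500 m: -5.3 × 0.7 km = -3.71°C, so T = -13.61°C.
Dry descent to 1400 m: +9.8 × 1.1 km = +10.78°C, so T = -2.83°C.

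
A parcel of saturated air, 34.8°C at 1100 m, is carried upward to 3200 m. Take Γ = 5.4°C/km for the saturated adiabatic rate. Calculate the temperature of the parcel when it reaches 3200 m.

From 1100 m to 3200 m (saturated adiabatic): cools by 5.4 × 2.1 = 11.34°C, giving 23.46°C.

23.46°C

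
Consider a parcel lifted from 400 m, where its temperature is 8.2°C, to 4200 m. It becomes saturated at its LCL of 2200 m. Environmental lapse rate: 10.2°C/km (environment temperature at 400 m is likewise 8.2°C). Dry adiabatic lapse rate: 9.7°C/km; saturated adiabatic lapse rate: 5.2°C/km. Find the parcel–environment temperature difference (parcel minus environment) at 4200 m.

+10.9°C (parcel warmer than environment)

Parcel:
  Dry to 2200 m: -9.7 × 1.8 km = -17.46°C, so T = -9.26°C.
  Saturated to 4200 m: -5.2 × 2 km = -10.4°C, so T = -19.66°C.
Environment:
  Environment to 4200 m: -10.2 × 3.8 km = -38.76°C, so T = -30.56°C.
T_parcel − T_env = -19.66 − (-30.56) = +10.9°C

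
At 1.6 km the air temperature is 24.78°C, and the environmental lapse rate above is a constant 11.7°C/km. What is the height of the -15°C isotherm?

Height above start = (24.78 − (-15)) / 11.7 = 3.4 km
Altitude = 1600 m + 3400 m = 5000 m

5 km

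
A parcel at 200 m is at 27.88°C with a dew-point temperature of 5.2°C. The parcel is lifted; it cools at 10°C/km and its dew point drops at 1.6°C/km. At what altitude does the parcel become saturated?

2900 m

T and T_d converge at 10 − 1.6 = 8.4°C per km
Height above start = (27.88 − 5.2) / 8.4 = 2.7 km
LCL altitude = 200 m + 2700 m = 2900 m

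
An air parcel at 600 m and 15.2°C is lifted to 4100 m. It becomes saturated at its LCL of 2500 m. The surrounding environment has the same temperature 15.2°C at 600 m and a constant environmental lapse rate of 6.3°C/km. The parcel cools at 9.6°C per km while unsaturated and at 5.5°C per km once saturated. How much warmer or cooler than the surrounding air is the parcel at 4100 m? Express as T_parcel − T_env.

Parcel:
  600 → 2500 m (dry, 9.6°C/km): ΔT = -9.6 × 1.9 = -18.24°C → T = -3.04°C
  2500 → 4100 m (saturated, 5.5°C/km): ΔT = -5.5 × 1.6 = -8.8°C → T = -11.84°C
Environment:
  600 → 4100 m (environment, 6.3°C/km): ΔT = -6.3 × 3.5 = -22.05°C → T = -6.85°C
T_parcel − T_env = -11.84 − (-6.85) = -4.99°C

-4.99°C (parcel cooler than environment)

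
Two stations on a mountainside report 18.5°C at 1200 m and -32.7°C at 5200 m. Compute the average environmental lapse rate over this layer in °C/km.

Γ = −ΔT/Δz = (18.5 − (-32.7)) / (5200 − 1200) m
  = 51.2°C / 4 km = 12.8°C/km

12.8°C/km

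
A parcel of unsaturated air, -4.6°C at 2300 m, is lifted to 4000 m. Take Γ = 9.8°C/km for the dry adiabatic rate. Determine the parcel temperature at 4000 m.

2300–4000 m, dry adiabatic: Δz = 1.7 km ⇒ ΔT = -16.66°C; T = -21.26°C

-21.26°C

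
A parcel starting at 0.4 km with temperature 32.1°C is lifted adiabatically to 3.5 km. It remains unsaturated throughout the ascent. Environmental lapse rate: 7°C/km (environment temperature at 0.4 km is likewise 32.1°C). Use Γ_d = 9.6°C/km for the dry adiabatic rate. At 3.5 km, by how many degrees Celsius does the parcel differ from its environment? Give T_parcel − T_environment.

Parcel:
  Dry to 3500 m: -9.6 × 3.1 km = -29.76°C, so T = 2.34°C.
Environment:
  Environment to 3500 m: -7 × 3.1 km = -21.7°C, so T = 10.4°C.
T_parcel − T_env = 2.34 − 10.4 = -8.06°C

-8.06°C (parcel cooler than environment)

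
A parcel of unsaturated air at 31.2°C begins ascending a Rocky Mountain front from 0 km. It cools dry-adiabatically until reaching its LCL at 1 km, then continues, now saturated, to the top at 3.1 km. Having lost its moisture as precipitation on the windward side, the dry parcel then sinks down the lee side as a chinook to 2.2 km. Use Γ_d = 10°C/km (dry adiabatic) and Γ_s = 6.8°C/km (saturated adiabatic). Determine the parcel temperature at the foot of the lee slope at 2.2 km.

Dry to 1000 m: -10 × 1 km = -10°C, so T = 21.2°C.
Saturated to 3100 m: -6.8 × 2.1 km = -14.28°C, so T = 6.92°C.
Dry descent to 2200 m: +10 × 0.9 km = +9°C, so T = 15.92°C.

15.92°C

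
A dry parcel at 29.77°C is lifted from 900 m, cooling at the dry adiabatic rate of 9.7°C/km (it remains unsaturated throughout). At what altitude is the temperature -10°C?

5000 m

Height above start = (29.77 − (-10)) / 9.7 = 4.1 km
Altitude = 900 m + 4100 m = 5000 m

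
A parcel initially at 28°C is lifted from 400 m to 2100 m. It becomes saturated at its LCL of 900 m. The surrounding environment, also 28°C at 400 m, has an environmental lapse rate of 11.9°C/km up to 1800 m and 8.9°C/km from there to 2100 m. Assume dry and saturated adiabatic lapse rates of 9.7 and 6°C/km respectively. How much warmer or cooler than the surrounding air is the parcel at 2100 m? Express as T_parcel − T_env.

Parcel:
  Dry to 900 m: -9.7 × 0.5 km = -4.85°C, so T = 23.15°C.
  Saturated to 2100 m: -6 × 1.2 km = -7.2°C, so T = 15.95°C.
Environment:
  Environment, lower layer to 1800 m: -11.9 × 1.4 km = -16.66°C, so T = 11.34°C.
  Environment, upper layer to 2100 m: -8.9 × 0.3 km = -2.67°C, so T = 8.67°C.
T_parcel − T_env = 15.95 − 8.67 = +7.28°C

+7.28°C (parcel warmer than environment)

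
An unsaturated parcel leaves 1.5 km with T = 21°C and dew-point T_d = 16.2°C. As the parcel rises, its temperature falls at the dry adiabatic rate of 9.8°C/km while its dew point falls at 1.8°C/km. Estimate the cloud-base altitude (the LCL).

T and T_d converge at 9.8 − 1.8 = 8°C per km
Height above start = (21 − 16.2) / 8 = 0.6 km
LCL altitude = 1500 m + 600 m = 2100 m

2.1 km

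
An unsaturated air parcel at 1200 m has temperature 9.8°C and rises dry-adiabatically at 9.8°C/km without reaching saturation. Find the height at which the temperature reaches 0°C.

Height above start = (9.8 − 0) / 9.8 = 1 km
Altitude = 1200 m + 1000 m = 2200 m

2200 m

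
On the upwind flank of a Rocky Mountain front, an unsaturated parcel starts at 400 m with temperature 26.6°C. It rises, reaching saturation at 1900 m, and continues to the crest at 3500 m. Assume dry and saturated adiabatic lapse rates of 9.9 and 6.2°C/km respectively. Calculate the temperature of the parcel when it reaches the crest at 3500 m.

1.83°C

400–1900 m, dry: Δz = 1.5 km ⇒ ΔT = -14.85°C; T = 11.75°C
1900–3500 m, saturated: Δz = 1.6 km ⇒ ΔT = -9.92°C; T = 1.83°C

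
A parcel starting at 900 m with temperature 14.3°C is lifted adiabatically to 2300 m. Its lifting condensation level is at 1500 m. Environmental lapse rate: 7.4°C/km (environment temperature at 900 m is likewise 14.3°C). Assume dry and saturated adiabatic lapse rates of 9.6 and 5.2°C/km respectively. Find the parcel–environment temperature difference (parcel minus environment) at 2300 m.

+0.44°C (parcel warmer than environment)

Parcel:
  900 → 1500 m (dry, 9.6°C/km): ΔT = -9.6 × 0.6 = -5.76°C → T = 8.54°C
  1500 → 2300 m (saturated, 5.2°C/km): ΔT = -5.2 × 0.8 = -4.16°C → T = 4.38°C
Environment:
  900 → 2300 m (environment, 7.4°C/km): ΔT = -7.4 × 1.4 = -10.36°C → T = 3.94°C
T_parcel − T_env = 4.38 − 3.94 = +0.44°C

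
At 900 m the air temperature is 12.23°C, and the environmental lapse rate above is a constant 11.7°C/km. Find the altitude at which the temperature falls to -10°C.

2800 m

Height above start = (12.23 − (-10)) / 11.7 = 1.9 km
Altitude = 900 m + 1900 m = 2800 m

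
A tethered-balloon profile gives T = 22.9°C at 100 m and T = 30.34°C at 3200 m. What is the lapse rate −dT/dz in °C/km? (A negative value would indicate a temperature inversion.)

Γ = −ΔT/Δz = (22.9 − 30.34) / (3200 − 100) m
  = -7.44°C / 3.1 km = -2.4°C/km

-2.4°C/km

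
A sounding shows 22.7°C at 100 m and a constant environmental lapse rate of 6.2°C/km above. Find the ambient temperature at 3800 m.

-0.24°C

Environmental to 3800 m: -6.2 × 3.7 km = -22.94°C, so T = -0.24°C.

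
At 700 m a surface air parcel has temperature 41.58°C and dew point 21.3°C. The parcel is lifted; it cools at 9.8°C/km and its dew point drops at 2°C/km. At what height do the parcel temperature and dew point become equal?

3300 m

T and T_d converge at 9.8 − 2 = 7.8°C per km
Height above start = (41.58 − 21.3) / 7.8 = 2.6 km
LCL altitude = 700 m + 2600 m = 3300 m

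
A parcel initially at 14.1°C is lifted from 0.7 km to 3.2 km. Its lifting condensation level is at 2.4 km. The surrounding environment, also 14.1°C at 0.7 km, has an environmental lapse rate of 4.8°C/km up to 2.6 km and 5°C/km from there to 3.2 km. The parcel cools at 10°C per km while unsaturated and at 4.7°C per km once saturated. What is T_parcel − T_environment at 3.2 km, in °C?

-8.64°C (parcel cooler than environment)

Parcel:
  700–2400 m, dry: Δz = 1.7 km ⇒ ΔT = -17°C; T = -2.9°C
  2400–3200 m, saturated: Δz = 0.8 km ⇒ ΔT = -3.76°C; T = -6.66°C
Environment:
  700–2600 m, environment, lower layer: Δz = 1.9 km ⇒ ΔT = -9.12°C; T = 4.98°C
  2600–3200 m, environment, upper layer: Δz = 0.6 km ⇒ ΔT = -3°C; T = 1.98°C
T_parcel − T_env = -6.66 − 1.98 = -8.64°C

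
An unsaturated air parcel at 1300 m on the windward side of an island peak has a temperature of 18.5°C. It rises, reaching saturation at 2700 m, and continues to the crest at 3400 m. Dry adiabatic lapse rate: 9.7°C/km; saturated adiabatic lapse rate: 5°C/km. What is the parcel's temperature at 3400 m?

1.42°C

1300–2700 m, dry: Δz = 1.4 km ⇒ ΔT = -13.58°C; T = 4.92°C
2700–3400 m, saturated: Δz = 0.7 km ⇒ ΔT = -3.5°C; T = 1.42°C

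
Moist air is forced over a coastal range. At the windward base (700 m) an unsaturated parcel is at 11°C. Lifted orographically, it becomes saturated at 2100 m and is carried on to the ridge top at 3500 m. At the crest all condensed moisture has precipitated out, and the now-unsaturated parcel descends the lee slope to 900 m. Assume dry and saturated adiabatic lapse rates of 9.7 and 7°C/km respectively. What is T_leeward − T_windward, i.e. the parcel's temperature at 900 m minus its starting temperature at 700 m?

Dry to 2100 m: -9.7 × 1.4 km = -13.58°C, so T = -2.58°C.
Saturated to 3500 m: -7 × 1.4 km = -9.8°C, so T = -12.38°C.
Dry descent to 900 m: +9.7 × 2.6 km = +25.22°C, so T = 12.84°C.
Net change vs windward start: 12.84 − 11 = +1.84°C

+1.84°C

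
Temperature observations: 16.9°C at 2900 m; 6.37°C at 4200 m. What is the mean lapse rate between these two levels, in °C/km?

Γ = −ΔT/Δz = (16.9 − 6.37) / (4200 − 2900) m
  = 10.53°C / 1.3 km = 8.1°C/km

8.1°C/km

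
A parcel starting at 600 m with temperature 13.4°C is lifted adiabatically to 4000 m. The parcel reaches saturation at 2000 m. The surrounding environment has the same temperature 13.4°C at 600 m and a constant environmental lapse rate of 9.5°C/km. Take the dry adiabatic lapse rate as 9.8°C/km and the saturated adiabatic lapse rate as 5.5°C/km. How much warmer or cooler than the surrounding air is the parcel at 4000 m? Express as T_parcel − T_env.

Parcel:
  600–2000 m, dry: Δz = 1.4 km ⇒ ΔT = -13.72°C; T = -0.32°C
  2000–4000 m, saturated: Δz = 2 km ⇒ ΔT = -11°C; T = -11.32°C
Environment:
  600–4000 m, environment: Δz = 3.4 km ⇒ ΔT = -32.3°C; T = -18.9°C
T_parcel − T_env = -11.32 − (-18.9) = +7.58°C

+7.58°C (parcel warmer than environment)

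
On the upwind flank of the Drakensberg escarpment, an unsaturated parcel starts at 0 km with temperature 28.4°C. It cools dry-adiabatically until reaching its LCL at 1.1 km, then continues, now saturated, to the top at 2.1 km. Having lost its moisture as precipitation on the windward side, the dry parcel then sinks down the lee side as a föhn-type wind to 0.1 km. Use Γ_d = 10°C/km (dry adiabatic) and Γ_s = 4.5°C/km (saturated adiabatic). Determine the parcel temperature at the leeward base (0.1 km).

0 → 1100 m (dry, 10°C/km): ΔT = -10 × 1.1 = -11°C → T = 17.4°C
1100 → 2100 m (saturated, 4.5°C/km): ΔT = -4.5 × 1 = -4.5°C → T = 12.9°C
2100 → 100 m (dry descent, 10°C/km): ΔT = +10 × 2 = +20°C → T = 32.9°C

32.9°C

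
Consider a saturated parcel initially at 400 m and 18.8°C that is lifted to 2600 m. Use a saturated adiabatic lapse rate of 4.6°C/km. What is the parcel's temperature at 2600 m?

8.68°C

Saturated adiabatic to 2600 m: -4.6 × 2.2 km = -10.12°C, so T = 8.68°C.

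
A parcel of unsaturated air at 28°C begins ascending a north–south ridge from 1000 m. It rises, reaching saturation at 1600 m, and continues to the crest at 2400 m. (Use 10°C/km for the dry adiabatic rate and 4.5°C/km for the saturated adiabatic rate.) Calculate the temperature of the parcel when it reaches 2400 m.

18.4°C

From 1000 m to 1600 m (dry): cools by 10 × 0.6 = 6°C, giving 22°C.
From 1600 m to 2400 m (saturated): cools by 4.5 × 0.8 = 3.6°C, giving 18.4°C.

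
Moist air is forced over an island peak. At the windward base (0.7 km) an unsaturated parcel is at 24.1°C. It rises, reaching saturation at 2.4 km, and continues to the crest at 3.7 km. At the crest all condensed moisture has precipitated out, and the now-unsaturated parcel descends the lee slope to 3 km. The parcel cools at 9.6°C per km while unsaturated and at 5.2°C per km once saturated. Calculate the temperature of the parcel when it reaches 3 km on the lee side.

7.74°C

700–2400 m, dry: Δz = 1.7 km ⇒ ΔT = -16.32°C; T = 7.78°C
2400–3700 m, saturated: Δz = 1.3 km ⇒ ΔT = -6.76°C; T = 1.02°C
3700–3000 m, dry descent: Δz = 0.7 km ⇒ ΔT = +6.72°C; T = 7.74°C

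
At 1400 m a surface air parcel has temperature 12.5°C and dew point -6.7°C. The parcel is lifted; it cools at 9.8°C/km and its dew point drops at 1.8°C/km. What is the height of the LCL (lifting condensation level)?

3800 m

T and T_d converge at 9.8 − 1.8 = 8°C per km
Height above start = (12.5 − (-6.7)) / 8 = 2.4 km
LCL altitude = 1400 m + 2400 m = 3800 m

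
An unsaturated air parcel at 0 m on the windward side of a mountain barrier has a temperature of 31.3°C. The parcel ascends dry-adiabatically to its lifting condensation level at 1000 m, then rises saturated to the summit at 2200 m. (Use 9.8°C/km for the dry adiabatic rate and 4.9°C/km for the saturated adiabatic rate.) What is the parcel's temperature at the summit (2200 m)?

Dry to 1000 m: -9.8 × 1 km = -9.8°C, so T = 21.5°C.
Saturated to 2200 m: -4.9 × 1.2 km = -5.88°C, so T = 15.62°C.

15.62°C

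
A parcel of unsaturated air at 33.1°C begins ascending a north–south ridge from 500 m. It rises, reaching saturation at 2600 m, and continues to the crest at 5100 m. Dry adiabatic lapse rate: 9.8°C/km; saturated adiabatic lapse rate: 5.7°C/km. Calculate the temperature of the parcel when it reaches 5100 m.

-1.73°C

Dry to 2600 m: -9.8 × 2.1 km = -20.58°C, so T = 12.52°C.
Saturated to 5100 m: -5.7 × 2.5 km = -14.25°C, so T = -1.73°C.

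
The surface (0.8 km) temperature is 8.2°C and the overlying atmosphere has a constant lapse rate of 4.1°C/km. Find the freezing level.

2.8 km

Height above start = (8.2 − 0) / 4.1 = 2 km
Altitude = 800 m + 2000 m = 2800 m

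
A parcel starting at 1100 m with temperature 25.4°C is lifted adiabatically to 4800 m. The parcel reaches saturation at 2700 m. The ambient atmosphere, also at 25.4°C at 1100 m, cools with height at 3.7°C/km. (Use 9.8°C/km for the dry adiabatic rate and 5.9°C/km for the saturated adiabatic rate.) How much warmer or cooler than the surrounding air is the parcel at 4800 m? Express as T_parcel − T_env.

-14.38°C (parcel cooler than environment)

Parcel:
  1100–2700 m, dry: Δz = 1.6 km ⇒ ΔT = -15.68°C; T = 9.72°C
  2700–4800 m, saturated: Δz = 2.1 km ⇒ ΔT = -12.39°C; T = -2.67°C
Environment:
  1100–4800 m, environment: Δz = 3.7 km ⇒ ΔT = -13.69°C; T = 11.71°C
T_parcel − T_env = -2.67 − 11.71 = -14.38°C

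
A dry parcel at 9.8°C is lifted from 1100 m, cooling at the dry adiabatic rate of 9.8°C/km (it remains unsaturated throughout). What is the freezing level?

Height above start = (9.8 − 0) / 9.8 = 1 km
Altitude = 1100 m + 1000 m = 2100 m

2100 m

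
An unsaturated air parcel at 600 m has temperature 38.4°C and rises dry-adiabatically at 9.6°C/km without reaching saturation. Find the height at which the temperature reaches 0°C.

Height above start = (38.4 − 0) / 9.6 = 4 km
Altitude = 600 m + 4000 m = 4600 m

4600 m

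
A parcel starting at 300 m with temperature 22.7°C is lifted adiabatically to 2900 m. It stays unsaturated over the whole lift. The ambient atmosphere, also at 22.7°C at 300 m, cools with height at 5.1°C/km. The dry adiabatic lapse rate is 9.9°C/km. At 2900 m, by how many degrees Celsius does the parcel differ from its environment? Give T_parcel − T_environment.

Parcel:
  300–2900 m, dry: Δz = 2.6 km ⇒ ΔT = -25.74°C; T = -3.04°C
Environment:
  300–2900 m, environment: Δz = 2.6 km ⇒ ΔT = -13.26°C; T = 9.44°C
T_parcel − T_env = -3.04 − 9.44 = -12.48°C

-12.48°C (parcel cooler than environment)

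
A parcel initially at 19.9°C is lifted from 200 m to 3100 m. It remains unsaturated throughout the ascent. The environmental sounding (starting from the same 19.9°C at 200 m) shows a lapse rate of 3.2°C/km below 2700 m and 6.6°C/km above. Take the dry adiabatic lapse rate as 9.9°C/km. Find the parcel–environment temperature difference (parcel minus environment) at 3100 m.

-18.07°C (parcel cooler than environment)

Parcel:
  200–3100 m, dry: Δz = 2.9 km ⇒ ΔT = -28.71°C; T = -8.81°C
Environment:
  200–2700 m, environment, lower layer: Δz = 2.5 km ⇒ ΔT = -8°C; T = 11.9°C
  2700–3100 m, environment, upper layer: Δz = 0.4 km ⇒ ΔT = -2.64°C; T = 9.26°C
T_parcel − T_env = -8.81 − 9.26 = -18.07°C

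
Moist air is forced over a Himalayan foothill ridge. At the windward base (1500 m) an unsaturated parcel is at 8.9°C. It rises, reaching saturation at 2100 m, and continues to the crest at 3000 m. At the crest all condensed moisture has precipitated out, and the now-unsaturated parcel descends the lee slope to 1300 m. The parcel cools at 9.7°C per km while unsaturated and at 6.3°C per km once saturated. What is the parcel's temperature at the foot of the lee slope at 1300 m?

13.9°C

1500 → 2100 m (dry, 9.7°C/km): ΔT = -9.7 × 0.6 = -5.82°C → T = 3.08°C
2100 → 3000 m (saturated, 6.3°C/km): ΔT = -6.3 × 0.9 = -5.67°C → T = -2.59°C
3000 → 1300 m (dry descent, 9.7°C/km): ΔT = +9.7 × 1.7 = +16.49°C → T = 13.9°C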